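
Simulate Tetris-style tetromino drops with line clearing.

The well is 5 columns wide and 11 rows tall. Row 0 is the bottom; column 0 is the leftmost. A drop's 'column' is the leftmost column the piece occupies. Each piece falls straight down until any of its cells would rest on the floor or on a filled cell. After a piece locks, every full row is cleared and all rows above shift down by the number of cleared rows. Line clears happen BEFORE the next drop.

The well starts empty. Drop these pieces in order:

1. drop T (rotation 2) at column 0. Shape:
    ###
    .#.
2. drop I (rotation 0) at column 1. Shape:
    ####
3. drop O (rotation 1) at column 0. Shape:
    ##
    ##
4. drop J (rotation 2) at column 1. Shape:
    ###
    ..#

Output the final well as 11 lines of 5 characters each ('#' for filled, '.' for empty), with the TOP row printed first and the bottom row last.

Answer: .....
.....
.....
.....
.....
.###.
##.#.
##...
.####
###..
.#...

Derivation:
Drop 1: T rot2 at col 0 lands with bottom-row=0; cleared 0 line(s) (total 0); column heights now [2 2 2 0 0], max=2
Drop 2: I rot0 at col 1 lands with bottom-row=2; cleared 0 line(s) (total 0); column heights now [2 3 3 3 3], max=3
Drop 3: O rot1 at col 0 lands with bottom-row=3; cleared 0 line(s) (total 0); column heights now [5 5 3 3 3], max=5
Drop 4: J rot2 at col 1 lands with bottom-row=4; cleared 0 line(s) (total 0); column heights now [5 6 6 6 3], max=6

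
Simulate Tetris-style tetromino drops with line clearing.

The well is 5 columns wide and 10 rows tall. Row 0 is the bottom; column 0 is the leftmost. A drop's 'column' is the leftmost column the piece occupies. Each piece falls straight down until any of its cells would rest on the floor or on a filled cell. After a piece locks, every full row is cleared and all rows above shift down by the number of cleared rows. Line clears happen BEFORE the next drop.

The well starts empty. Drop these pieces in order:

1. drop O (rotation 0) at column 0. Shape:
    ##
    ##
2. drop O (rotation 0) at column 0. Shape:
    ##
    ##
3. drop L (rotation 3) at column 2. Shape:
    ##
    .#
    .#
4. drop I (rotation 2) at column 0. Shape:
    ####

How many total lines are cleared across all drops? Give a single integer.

Answer: 0

Derivation:
Drop 1: O rot0 at col 0 lands with bottom-row=0; cleared 0 line(s) (total 0); column heights now [2 2 0 0 0], max=2
Drop 2: O rot0 at col 0 lands with bottom-row=2; cleared 0 line(s) (total 0); column heights now [4 4 0 0 0], max=4
Drop 3: L rot3 at col 2 lands with bottom-row=0; cleared 0 line(s) (total 0); column heights now [4 4 3 3 0], max=4
Drop 4: I rot2 at col 0 lands with bottom-row=4; cleared 0 line(s) (total 0); column heights now [5 5 5 5 0], max=5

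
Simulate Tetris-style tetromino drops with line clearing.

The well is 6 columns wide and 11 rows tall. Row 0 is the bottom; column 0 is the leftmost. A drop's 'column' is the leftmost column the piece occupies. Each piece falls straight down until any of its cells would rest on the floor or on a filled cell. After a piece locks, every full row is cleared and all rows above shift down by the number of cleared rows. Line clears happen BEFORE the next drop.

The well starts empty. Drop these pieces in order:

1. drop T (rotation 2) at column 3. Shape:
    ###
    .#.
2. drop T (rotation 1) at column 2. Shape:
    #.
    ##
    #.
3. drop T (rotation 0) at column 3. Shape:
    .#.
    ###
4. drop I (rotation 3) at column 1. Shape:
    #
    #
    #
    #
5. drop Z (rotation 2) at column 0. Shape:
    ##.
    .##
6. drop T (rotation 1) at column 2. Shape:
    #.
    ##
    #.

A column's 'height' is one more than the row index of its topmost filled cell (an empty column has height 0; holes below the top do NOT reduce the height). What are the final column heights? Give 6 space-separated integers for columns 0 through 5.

Answer: 6 6 8 7 5 4

Derivation:
Drop 1: T rot2 at col 3 lands with bottom-row=0; cleared 0 line(s) (total 0); column heights now [0 0 0 2 2 2], max=2
Drop 2: T rot1 at col 2 lands with bottom-row=1; cleared 0 line(s) (total 0); column heights now [0 0 4 3 2 2], max=4
Drop 3: T rot0 at col 3 lands with bottom-row=3; cleared 0 line(s) (total 0); column heights now [0 0 4 4 5 4], max=5
Drop 4: I rot3 at col 1 lands with bottom-row=0; cleared 0 line(s) (total 0); column heights now [0 4 4 4 5 4], max=5
Drop 5: Z rot2 at col 0 lands with bottom-row=4; cleared 0 line(s) (total 0); column heights now [6 6 5 4 5 4], max=6
Drop 6: T rot1 at col 2 lands with bottom-row=5; cleared 0 line(s) (total 0); column heights now [6 6 8 7 5 4], max=8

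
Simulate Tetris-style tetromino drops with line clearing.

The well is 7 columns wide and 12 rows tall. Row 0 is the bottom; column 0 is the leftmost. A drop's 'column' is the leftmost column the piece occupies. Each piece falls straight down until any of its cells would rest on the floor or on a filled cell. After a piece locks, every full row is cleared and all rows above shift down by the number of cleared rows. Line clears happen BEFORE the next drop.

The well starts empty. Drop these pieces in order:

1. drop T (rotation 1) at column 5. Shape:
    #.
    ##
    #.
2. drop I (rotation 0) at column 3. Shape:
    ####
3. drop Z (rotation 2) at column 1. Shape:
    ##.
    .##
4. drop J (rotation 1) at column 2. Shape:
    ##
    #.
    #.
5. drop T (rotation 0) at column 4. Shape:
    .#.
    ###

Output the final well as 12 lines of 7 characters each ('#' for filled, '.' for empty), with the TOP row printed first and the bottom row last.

Answer: .......
.......
.......
..##...
..#....
..#....
.##..#.
..#####
...####
.....#.
.....##
.....#.

Derivation:
Drop 1: T rot1 at col 5 lands with bottom-row=0; cleared 0 line(s) (total 0); column heights now [0 0 0 0 0 3 2], max=3
Drop 2: I rot0 at col 3 lands with bottom-row=3; cleared 0 line(s) (total 0); column heights now [0 0 0 4 4 4 4], max=4
Drop 3: Z rot2 at col 1 lands with bottom-row=4; cleared 0 line(s) (total 0); column heights now [0 6 6 5 4 4 4], max=6
Drop 4: J rot1 at col 2 lands with bottom-row=6; cleared 0 line(s) (total 0); column heights now [0 6 9 9 4 4 4], max=9
Drop 5: T rot0 at col 4 lands with bottom-row=4; cleared 0 line(s) (total 0); column heights now [0 6 9 9 5 6 5], max=9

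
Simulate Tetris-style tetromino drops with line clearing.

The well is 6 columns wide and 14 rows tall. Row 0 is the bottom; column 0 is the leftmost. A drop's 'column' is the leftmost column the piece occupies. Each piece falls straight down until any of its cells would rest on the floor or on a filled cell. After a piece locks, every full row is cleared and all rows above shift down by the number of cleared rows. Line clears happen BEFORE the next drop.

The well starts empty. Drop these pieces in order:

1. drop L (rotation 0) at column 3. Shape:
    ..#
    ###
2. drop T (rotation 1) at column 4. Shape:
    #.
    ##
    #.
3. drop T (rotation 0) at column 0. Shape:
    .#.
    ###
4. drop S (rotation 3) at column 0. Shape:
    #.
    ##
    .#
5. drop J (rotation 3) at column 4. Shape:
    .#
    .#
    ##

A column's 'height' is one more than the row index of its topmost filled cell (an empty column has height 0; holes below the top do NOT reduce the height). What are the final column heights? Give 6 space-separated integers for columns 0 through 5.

Drop 1: L rot0 at col 3 lands with bottom-row=0; cleared 0 line(s) (total 0); column heights now [0 0 0 1 1 2], max=2
Drop 2: T rot1 at col 4 lands with bottom-row=1; cleared 0 line(s) (total 0); column heights now [0 0 0 1 4 3], max=4
Drop 3: T rot0 at col 0 lands with bottom-row=0; cleared 1 line(s) (total 1); column heights now [0 1 0 0 3 2], max=3
Drop 4: S rot3 at col 0 lands with bottom-row=1; cleared 0 line(s) (total 1); column heights now [4 3 0 0 3 2], max=4
Drop 5: J rot3 at col 4 lands with bottom-row=3; cleared 0 line(s) (total 1); column heights now [4 3 0 0 4 6], max=6

Answer: 4 3 0 0 4 6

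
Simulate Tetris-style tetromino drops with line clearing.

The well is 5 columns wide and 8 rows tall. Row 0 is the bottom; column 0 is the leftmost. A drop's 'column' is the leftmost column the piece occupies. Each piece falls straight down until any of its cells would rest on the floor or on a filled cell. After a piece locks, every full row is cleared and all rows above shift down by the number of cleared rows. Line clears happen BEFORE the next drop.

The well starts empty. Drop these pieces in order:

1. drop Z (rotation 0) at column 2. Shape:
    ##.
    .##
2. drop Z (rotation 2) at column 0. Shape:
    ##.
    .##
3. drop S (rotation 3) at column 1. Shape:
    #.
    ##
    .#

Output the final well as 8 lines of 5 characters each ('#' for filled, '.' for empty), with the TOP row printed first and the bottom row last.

Drop 1: Z rot0 at col 2 lands with bottom-row=0; cleared 0 line(s) (total 0); column heights now [0 0 2 2 1], max=2
Drop 2: Z rot2 at col 0 lands with bottom-row=2; cleared 0 line(s) (total 0); column heights now [4 4 3 2 1], max=4
Drop 3: S rot3 at col 1 lands with bottom-row=3; cleared 0 line(s) (total 0); column heights now [4 6 5 2 1], max=6

Answer: .....
.....
.#...
.##..
###..
.##..
..##.
...##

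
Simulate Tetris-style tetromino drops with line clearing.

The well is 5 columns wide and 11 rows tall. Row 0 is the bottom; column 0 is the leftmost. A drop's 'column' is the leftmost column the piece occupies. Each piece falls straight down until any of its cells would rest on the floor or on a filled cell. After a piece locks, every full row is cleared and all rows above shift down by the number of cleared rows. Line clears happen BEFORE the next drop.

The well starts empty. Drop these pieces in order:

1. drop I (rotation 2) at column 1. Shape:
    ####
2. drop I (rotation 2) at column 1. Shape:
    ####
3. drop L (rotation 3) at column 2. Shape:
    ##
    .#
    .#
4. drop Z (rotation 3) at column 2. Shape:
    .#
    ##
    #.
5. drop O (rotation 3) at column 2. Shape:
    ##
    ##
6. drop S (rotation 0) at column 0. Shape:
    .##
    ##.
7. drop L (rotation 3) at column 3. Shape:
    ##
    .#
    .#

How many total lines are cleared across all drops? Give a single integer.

Drop 1: I rot2 at col 1 lands with bottom-row=0; cleared 0 line(s) (total 0); column heights now [0 1 1 1 1], max=1
Drop 2: I rot2 at col 1 lands with bottom-row=1; cleared 0 line(s) (total 0); column heights now [0 2 2 2 2], max=2
Drop 3: L rot3 at col 2 lands with bottom-row=2; cleared 0 line(s) (total 0); column heights now [0 2 5 5 2], max=5
Drop 4: Z rot3 at col 2 lands with bottom-row=5; cleared 0 line(s) (total 0); column heights now [0 2 7 8 2], max=8
Drop 5: O rot3 at col 2 lands with bottom-row=8; cleared 0 line(s) (total 0); column heights now [0 2 10 10 2], max=10
Drop 6: S rot0 at col 0 lands with bottom-row=9; cleared 0 line(s) (total 0); column heights now [10 11 11 10 2], max=11
Drop 7: L rot3 at col 3 lands with bottom-row=8; cleared 1 line(s) (total 1); column heights now [0 10 10 10 10], max=10

Answer: 1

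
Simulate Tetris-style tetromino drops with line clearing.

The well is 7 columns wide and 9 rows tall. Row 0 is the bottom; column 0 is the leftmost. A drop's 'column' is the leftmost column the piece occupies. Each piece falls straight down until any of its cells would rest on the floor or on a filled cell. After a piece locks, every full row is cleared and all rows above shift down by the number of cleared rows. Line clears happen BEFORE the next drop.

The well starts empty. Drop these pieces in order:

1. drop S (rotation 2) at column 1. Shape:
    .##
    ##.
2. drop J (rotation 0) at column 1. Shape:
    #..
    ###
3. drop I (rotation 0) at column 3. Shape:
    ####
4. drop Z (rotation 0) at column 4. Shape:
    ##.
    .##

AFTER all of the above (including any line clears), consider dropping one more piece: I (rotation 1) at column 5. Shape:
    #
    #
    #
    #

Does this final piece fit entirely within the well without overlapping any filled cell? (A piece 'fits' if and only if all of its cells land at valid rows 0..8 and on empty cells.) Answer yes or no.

Drop 1: S rot2 at col 1 lands with bottom-row=0; cleared 0 line(s) (total 0); column heights now [0 1 2 2 0 0 0], max=2
Drop 2: J rot0 at col 1 lands with bottom-row=2; cleared 0 line(s) (total 0); column heights now [0 4 3 3 0 0 0], max=4
Drop 3: I rot0 at col 3 lands with bottom-row=3; cleared 0 line(s) (total 0); column heights now [0 4 3 4 4 4 4], max=4
Drop 4: Z rot0 at col 4 lands with bottom-row=4; cleared 0 line(s) (total 0); column heights now [0 4 3 4 6 6 5], max=6
Test piece I rot1 at col 5 (width 1): heights before test = [0 4 3 4 6 6 5]; fits = False

Answer: no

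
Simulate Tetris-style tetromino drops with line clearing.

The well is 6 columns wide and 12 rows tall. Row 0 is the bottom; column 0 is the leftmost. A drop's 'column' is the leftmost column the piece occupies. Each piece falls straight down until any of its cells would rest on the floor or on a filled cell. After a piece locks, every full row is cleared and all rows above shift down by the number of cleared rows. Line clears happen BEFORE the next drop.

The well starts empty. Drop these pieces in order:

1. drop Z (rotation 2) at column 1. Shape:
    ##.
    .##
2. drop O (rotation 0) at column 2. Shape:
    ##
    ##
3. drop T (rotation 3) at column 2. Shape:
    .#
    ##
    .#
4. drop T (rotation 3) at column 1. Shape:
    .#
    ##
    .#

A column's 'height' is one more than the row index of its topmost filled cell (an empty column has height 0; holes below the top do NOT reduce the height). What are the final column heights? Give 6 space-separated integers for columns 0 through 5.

Answer: 0 8 9 7 0 0

Derivation:
Drop 1: Z rot2 at col 1 lands with bottom-row=0; cleared 0 line(s) (total 0); column heights now [0 2 2 1 0 0], max=2
Drop 2: O rot0 at col 2 lands with bottom-row=2; cleared 0 line(s) (total 0); column heights now [0 2 4 4 0 0], max=4
Drop 3: T rot3 at col 2 lands with bottom-row=4; cleared 0 line(s) (total 0); column heights now [0 2 6 7 0 0], max=7
Drop 4: T rot3 at col 1 lands with bottom-row=6; cleared 0 line(s) (total 0); column heights now [0 8 9 7 0 0], max=9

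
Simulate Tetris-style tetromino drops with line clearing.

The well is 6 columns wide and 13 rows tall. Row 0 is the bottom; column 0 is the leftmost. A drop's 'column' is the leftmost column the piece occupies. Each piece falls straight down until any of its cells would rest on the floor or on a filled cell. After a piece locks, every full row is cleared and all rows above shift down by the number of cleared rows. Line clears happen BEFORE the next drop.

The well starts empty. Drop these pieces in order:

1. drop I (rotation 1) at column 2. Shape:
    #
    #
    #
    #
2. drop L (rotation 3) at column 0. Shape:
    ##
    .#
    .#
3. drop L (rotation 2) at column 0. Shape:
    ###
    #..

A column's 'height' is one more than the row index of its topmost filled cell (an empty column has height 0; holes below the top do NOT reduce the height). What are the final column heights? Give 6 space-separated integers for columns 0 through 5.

Answer: 5 5 5 0 0 0

Derivation:
Drop 1: I rot1 at col 2 lands with bottom-row=0; cleared 0 line(s) (total 0); column heights now [0 0 4 0 0 0], max=4
Drop 2: L rot3 at col 0 lands with bottom-row=0; cleared 0 line(s) (total 0); column heights now [3 3 4 0 0 0], max=4
Drop 3: L rot2 at col 0 lands with bottom-row=3; cleared 0 line(s) (total 0); column heights now [5 5 5 0 0 0], max=5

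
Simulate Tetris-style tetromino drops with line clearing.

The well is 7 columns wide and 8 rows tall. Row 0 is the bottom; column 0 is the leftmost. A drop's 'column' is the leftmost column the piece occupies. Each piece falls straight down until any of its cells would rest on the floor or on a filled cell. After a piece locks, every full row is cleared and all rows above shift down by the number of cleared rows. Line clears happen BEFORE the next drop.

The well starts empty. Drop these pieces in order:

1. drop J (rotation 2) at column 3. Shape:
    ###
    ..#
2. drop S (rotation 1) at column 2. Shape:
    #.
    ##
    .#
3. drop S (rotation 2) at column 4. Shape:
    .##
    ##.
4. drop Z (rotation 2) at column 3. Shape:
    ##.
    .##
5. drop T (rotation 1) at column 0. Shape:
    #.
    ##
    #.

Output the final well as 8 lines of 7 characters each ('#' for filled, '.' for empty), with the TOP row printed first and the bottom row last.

Answer: .......
.......
...##..
..#.##.
..##.##
#..###.
##.###.
#....#.

Derivation:
Drop 1: J rot2 at col 3 lands with bottom-row=0; cleared 0 line(s) (total 0); column heights now [0 0 0 2 2 2 0], max=2
Drop 2: S rot1 at col 2 lands with bottom-row=2; cleared 0 line(s) (total 0); column heights now [0 0 5 4 2 2 0], max=5
Drop 3: S rot2 at col 4 lands with bottom-row=2; cleared 0 line(s) (total 0); column heights now [0 0 5 4 3 4 4], max=5
Drop 4: Z rot2 at col 3 lands with bottom-row=4; cleared 0 line(s) (total 0); column heights now [0 0 5 6 6 5 4], max=6
Drop 5: T rot1 at col 0 lands with bottom-row=0; cleared 0 line(s) (total 0); column heights now [3 2 5 6 6 5 4], max=6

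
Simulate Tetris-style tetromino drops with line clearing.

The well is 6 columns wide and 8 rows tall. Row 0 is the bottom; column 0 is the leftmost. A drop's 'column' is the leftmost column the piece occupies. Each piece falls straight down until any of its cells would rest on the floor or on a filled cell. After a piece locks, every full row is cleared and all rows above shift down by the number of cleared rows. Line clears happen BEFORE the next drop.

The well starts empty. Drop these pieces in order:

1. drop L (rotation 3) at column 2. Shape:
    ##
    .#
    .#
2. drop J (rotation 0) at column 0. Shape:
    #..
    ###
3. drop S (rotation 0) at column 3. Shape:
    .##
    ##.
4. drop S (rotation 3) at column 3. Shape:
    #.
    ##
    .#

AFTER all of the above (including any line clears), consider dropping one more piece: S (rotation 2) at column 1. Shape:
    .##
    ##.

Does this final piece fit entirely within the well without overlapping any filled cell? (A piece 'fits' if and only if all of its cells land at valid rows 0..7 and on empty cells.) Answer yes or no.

Drop 1: L rot3 at col 2 lands with bottom-row=0; cleared 0 line(s) (total 0); column heights now [0 0 3 3 0 0], max=3
Drop 2: J rot0 at col 0 lands with bottom-row=3; cleared 0 line(s) (total 0); column heights now [5 4 4 3 0 0], max=5
Drop 3: S rot0 at col 3 lands with bottom-row=3; cleared 0 line(s) (total 0); column heights now [5 4 4 4 5 5], max=5
Drop 4: S rot3 at col 3 lands with bottom-row=5; cleared 0 line(s) (total 0); column heights now [5 4 4 8 7 5], max=8
Test piece S rot2 at col 1 (width 3): heights before test = [5 4 4 8 7 5]; fits = False

Answer: no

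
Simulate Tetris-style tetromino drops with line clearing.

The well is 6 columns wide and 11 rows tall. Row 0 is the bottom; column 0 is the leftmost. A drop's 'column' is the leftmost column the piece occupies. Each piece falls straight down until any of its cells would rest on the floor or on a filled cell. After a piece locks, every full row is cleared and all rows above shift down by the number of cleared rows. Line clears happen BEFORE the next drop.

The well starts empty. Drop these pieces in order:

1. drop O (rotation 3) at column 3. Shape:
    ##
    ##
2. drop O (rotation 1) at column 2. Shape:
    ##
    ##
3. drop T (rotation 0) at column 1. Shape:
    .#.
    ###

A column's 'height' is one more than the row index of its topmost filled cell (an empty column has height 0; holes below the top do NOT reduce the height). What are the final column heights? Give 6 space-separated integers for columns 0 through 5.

Answer: 0 5 6 5 2 0

Derivation:
Drop 1: O rot3 at col 3 lands with bottom-row=0; cleared 0 line(s) (total 0); column heights now [0 0 0 2 2 0], max=2
Drop 2: O rot1 at col 2 lands with bottom-row=2; cleared 0 line(s) (total 0); column heights now [0 0 4 4 2 0], max=4
Drop 3: T rot0 at col 1 lands with bottom-row=4; cleared 0 line(s) (total 0); column heights now [0 5 6 5 2 0], max=6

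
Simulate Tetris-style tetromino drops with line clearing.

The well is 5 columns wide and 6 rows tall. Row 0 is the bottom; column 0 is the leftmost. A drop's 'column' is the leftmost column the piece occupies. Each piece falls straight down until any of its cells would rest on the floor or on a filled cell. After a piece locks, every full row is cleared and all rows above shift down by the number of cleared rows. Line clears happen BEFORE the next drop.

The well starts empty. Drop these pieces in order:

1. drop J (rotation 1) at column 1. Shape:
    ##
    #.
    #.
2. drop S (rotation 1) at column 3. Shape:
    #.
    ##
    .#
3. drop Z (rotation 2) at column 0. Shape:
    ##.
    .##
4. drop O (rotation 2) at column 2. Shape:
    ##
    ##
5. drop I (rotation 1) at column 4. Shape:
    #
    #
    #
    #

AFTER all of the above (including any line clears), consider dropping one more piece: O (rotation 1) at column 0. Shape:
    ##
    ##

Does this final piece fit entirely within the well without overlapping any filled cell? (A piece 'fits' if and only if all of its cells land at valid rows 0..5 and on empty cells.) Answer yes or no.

Drop 1: J rot1 at col 1 lands with bottom-row=0; cleared 0 line(s) (total 0); column heights now [0 3 3 0 0], max=3
Drop 2: S rot1 at col 3 lands with bottom-row=0; cleared 0 line(s) (total 0); column heights now [0 3 3 3 2], max=3
Drop 3: Z rot2 at col 0 lands with bottom-row=3; cleared 0 line(s) (total 0); column heights now [5 5 4 3 2], max=5
Drop 4: O rot2 at col 2 lands with bottom-row=4; cleared 0 line(s) (total 0); column heights now [5 5 6 6 2], max=6
Drop 5: I rot1 at col 4 lands with bottom-row=2; cleared 1 line(s) (total 1); column heights now [0 4 5 5 5], max=5
Test piece O rot1 at col 0 (width 2): heights before test = [0 4 5 5 5]; fits = True

Answer: yes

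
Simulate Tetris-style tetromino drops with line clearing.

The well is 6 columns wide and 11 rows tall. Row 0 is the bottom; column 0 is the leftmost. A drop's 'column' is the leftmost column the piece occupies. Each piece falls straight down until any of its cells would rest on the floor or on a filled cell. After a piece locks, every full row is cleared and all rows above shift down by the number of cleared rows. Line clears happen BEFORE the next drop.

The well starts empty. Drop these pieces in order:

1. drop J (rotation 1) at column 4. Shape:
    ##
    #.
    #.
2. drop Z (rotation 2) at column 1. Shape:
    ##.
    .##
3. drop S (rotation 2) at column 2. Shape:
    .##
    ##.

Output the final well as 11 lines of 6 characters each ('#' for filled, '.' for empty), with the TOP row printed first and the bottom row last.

Answer: ......
......
......
......
......
......
......
...##.
..####
.##.#.
..###.

Derivation:
Drop 1: J rot1 at col 4 lands with bottom-row=0; cleared 0 line(s) (total 0); column heights now [0 0 0 0 3 3], max=3
Drop 2: Z rot2 at col 1 lands with bottom-row=0; cleared 0 line(s) (total 0); column heights now [0 2 2 1 3 3], max=3
Drop 3: S rot2 at col 2 lands with bottom-row=2; cleared 0 line(s) (total 0); column heights now [0 2 3 4 4 3], max=4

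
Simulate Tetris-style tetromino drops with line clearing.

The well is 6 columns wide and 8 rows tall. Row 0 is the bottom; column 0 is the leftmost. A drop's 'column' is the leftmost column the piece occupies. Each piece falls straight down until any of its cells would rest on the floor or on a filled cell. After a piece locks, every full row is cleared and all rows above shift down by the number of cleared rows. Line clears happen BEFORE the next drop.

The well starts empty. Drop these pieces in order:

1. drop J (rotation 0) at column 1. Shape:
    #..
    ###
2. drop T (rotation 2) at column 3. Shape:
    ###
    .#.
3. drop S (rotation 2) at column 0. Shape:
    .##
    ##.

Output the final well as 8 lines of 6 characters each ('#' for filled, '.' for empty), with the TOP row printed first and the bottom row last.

Drop 1: J rot0 at col 1 lands with bottom-row=0; cleared 0 line(s) (total 0); column heights now [0 2 1 1 0 0], max=2
Drop 2: T rot2 at col 3 lands with bottom-row=0; cleared 0 line(s) (total 0); column heights now [0 2 1 2 2 2], max=2
Drop 3: S rot2 at col 0 lands with bottom-row=2; cleared 0 line(s) (total 0); column heights now [3 4 4 2 2 2], max=4

Answer: ......
......
......
......
.##...
##....
.#.###
.####.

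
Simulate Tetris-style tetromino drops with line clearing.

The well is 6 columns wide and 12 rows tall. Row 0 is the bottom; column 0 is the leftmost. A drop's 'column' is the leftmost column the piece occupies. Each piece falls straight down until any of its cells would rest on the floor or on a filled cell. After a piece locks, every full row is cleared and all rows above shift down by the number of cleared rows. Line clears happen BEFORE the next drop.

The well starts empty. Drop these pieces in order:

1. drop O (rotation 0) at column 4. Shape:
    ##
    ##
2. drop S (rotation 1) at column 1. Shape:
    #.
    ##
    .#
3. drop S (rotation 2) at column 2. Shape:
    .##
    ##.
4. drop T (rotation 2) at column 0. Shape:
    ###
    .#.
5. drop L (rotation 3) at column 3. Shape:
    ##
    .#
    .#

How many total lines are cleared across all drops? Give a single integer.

Answer: 0

Derivation:
Drop 1: O rot0 at col 4 lands with bottom-row=0; cleared 0 line(s) (total 0); column heights now [0 0 0 0 2 2], max=2
Drop 2: S rot1 at col 1 lands with bottom-row=0; cleared 0 line(s) (total 0); column heights now [0 3 2 0 2 2], max=3
Drop 3: S rot2 at col 2 lands with bottom-row=2; cleared 0 line(s) (total 0); column heights now [0 3 3 4 4 2], max=4
Drop 4: T rot2 at col 0 lands with bottom-row=3; cleared 0 line(s) (total 0); column heights now [5 5 5 4 4 2], max=5
Drop 5: L rot3 at col 3 lands with bottom-row=4; cleared 0 line(s) (total 0); column heights now [5 5 5 7 7 2], max=7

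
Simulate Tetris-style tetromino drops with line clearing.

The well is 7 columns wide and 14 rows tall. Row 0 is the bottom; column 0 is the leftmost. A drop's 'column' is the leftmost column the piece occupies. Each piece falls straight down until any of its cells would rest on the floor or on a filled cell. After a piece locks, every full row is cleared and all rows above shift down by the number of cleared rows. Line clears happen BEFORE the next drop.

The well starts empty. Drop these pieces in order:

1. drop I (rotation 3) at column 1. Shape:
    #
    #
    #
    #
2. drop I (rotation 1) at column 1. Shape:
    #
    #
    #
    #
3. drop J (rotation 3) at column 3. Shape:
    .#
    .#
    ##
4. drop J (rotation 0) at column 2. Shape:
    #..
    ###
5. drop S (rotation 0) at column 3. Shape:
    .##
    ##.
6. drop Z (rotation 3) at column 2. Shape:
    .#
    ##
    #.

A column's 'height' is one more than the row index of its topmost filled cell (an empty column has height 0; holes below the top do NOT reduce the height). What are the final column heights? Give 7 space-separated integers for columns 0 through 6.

Drop 1: I rot3 at col 1 lands with bottom-row=0; cleared 0 line(s) (total 0); column heights now [0 4 0 0 0 0 0], max=4
Drop 2: I rot1 at col 1 lands with bottom-row=4; cleared 0 line(s) (total 0); column heights now [0 8 0 0 0 0 0], max=8
Drop 3: J rot3 at col 3 lands with bottom-row=0; cleared 0 line(s) (total 0); column heights now [0 8 0 1 3 0 0], max=8
Drop 4: J rot0 at col 2 lands with bottom-row=3; cleared 0 line(s) (total 0); column heights now [0 8 5 4 4 0 0], max=8
Drop 5: S rot0 at col 3 lands with bottom-row=4; cleared 0 line(s) (total 0); column heights now [0 8 5 5 6 6 0], max=8
Drop 6: Z rot3 at col 2 lands with bottom-row=5; cleared 0 line(s) (total 0); column heights now [0 8 7 8 6 6 0], max=8

Answer: 0 8 7 8 6 6 0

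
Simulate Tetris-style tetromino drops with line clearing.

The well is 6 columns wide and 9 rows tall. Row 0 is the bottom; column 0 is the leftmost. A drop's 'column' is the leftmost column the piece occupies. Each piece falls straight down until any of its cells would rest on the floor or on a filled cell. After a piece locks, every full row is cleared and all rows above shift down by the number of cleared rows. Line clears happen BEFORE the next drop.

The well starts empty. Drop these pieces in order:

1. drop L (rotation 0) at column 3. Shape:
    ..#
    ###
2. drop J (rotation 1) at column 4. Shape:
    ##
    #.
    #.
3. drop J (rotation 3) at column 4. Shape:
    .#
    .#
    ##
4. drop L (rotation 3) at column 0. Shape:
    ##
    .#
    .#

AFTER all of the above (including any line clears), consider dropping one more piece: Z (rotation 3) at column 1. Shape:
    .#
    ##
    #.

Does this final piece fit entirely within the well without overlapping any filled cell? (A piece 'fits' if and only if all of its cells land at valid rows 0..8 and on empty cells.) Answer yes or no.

Drop 1: L rot0 at col 3 lands with bottom-row=0; cleared 0 line(s) (total 0); column heights now [0 0 0 1 1 2], max=2
Drop 2: J rot1 at col 4 lands with bottom-row=1; cleared 0 line(s) (total 0); column heights now [0 0 0 1 4 4], max=4
Drop 3: J rot3 at col 4 lands with bottom-row=4; cleared 0 line(s) (total 0); column heights now [0 0 0 1 5 7], max=7
Drop 4: L rot3 at col 0 lands with bottom-row=0; cleared 0 line(s) (total 0); column heights now [3 3 0 1 5 7], max=7
Test piece Z rot3 at col 1 (width 2): heights before test = [3 3 0 1 5 7]; fits = True

Answer: yes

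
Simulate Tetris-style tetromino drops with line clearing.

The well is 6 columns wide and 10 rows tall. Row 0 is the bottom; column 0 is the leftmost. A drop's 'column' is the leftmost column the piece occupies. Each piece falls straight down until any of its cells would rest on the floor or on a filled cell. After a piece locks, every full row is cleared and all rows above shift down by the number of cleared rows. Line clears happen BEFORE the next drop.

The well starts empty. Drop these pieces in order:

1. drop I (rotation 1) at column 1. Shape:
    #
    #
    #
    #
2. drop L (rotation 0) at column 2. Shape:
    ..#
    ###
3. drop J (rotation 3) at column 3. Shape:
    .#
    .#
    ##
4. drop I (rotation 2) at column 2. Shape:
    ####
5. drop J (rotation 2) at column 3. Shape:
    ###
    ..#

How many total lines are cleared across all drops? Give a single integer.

Answer: 0

Derivation:
Drop 1: I rot1 at col 1 lands with bottom-row=0; cleared 0 line(s) (total 0); column heights now [0 4 0 0 0 0], max=4
Drop 2: L rot0 at col 2 lands with bottom-row=0; cleared 0 line(s) (total 0); column heights now [0 4 1 1 2 0], max=4
Drop 3: J rot3 at col 3 lands with bottom-row=2; cleared 0 line(s) (total 0); column heights now [0 4 1 3 5 0], max=5
Drop 4: I rot2 at col 2 lands with bottom-row=5; cleared 0 line(s) (total 0); column heights now [0 4 6 6 6 6], max=6
Drop 5: J rot2 at col 3 lands with bottom-row=6; cleared 0 line(s) (total 0); column heights now [0 4 6 8 8 8], max=8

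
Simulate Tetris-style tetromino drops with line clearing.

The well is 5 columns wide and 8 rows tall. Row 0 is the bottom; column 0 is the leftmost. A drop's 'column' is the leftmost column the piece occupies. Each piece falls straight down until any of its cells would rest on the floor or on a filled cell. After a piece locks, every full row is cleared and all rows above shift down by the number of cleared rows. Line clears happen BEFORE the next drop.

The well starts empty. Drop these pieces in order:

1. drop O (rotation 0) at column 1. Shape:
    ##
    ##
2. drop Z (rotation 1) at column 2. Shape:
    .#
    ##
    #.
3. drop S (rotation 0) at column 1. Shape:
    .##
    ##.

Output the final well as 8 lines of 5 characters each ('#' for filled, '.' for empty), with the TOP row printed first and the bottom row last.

Answer: .....
.....
..##.
.###.
..##.
..#..
.##..
.##..

Derivation:
Drop 1: O rot0 at col 1 lands with bottom-row=0; cleared 0 line(s) (total 0); column heights now [0 2 2 0 0], max=2
Drop 2: Z rot1 at col 2 lands with bottom-row=2; cleared 0 line(s) (total 0); column heights now [0 2 4 5 0], max=5
Drop 3: S rot0 at col 1 lands with bottom-row=4; cleared 0 line(s) (total 0); column heights now [0 5 6 6 0], max=6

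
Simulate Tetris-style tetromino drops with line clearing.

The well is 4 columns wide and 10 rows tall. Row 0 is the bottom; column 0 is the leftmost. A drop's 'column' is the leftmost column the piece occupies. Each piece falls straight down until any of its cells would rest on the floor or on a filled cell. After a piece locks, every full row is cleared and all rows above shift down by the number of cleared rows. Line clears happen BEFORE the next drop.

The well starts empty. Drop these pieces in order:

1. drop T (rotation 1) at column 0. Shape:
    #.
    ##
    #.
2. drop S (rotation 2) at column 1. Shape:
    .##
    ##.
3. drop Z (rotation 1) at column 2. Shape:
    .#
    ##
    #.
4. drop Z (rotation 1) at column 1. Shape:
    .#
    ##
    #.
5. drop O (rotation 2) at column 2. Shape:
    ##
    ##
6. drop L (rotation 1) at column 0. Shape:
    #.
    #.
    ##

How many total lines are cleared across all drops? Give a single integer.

Drop 1: T rot1 at col 0 lands with bottom-row=0; cleared 0 line(s) (total 0); column heights now [3 2 0 0], max=3
Drop 2: S rot2 at col 1 lands with bottom-row=2; cleared 0 line(s) (total 0); column heights now [3 3 4 4], max=4
Drop 3: Z rot1 at col 2 lands with bottom-row=4; cleared 0 line(s) (total 0); column heights now [3 3 6 7], max=7
Drop 4: Z rot1 at col 1 lands with bottom-row=5; cleared 0 line(s) (total 0); column heights now [3 7 8 7], max=8
Drop 5: O rot2 at col 2 lands with bottom-row=8; cleared 0 line(s) (total 0); column heights now [3 7 10 10], max=10
Drop 6: L rot1 at col 0 lands with bottom-row=7; cleared 0 line(s) (total 0); column heights now [10 8 10 10], max=10

Answer: 0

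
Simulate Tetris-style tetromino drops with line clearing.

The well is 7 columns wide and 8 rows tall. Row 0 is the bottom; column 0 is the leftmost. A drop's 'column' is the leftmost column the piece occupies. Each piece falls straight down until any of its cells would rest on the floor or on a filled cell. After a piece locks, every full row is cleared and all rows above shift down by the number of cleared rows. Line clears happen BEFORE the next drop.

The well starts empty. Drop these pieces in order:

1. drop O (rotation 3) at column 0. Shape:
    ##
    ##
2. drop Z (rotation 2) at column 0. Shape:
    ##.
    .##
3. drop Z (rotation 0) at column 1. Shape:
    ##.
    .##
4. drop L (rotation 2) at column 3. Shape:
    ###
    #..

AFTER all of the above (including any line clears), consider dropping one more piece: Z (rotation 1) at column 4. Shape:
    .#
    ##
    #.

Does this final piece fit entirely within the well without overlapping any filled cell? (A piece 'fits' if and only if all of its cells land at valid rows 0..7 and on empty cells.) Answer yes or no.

Answer: no

Derivation:
Drop 1: O rot3 at col 0 lands with bottom-row=0; cleared 0 line(s) (total 0); column heights now [2 2 0 0 0 0 0], max=2
Drop 2: Z rot2 at col 0 lands with bottom-row=2; cleared 0 line(s) (total 0); column heights now [4 4 3 0 0 0 0], max=4
Drop 3: Z rot0 at col 1 lands with bottom-row=3; cleared 0 line(s) (total 0); column heights now [4 5 5 4 0 0 0], max=5
Drop 4: L rot2 at col 3 lands with bottom-row=4; cleared 0 line(s) (total 0); column heights now [4 5 5 6 6 6 0], max=6
Test piece Z rot1 at col 4 (width 2): heights before test = [4 5 5 6 6 6 0]; fits = False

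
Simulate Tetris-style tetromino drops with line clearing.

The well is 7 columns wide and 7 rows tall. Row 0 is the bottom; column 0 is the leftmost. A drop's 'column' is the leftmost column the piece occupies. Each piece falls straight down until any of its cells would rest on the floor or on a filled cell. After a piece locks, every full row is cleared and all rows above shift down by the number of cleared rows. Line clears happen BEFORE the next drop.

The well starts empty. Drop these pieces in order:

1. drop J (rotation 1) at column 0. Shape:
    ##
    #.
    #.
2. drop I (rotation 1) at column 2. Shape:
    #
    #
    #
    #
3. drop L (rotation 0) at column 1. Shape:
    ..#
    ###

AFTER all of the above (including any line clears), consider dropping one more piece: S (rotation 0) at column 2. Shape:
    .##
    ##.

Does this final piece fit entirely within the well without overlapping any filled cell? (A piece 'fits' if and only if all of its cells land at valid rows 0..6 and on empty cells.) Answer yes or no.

Drop 1: J rot1 at col 0 lands with bottom-row=0; cleared 0 line(s) (total 0); column heights now [3 3 0 0 0 0 0], max=3
Drop 2: I rot1 at col 2 lands with bottom-row=0; cleared 0 line(s) (total 0); column heights now [3 3 4 0 0 0 0], max=4
Drop 3: L rot0 at col 1 lands with bottom-row=4; cleared 0 line(s) (total 0); column heights now [3 5 5 6 0 0 0], max=6
Test piece S rot0 at col 2 (width 3): heights before test = [3 5 5 6 0 0 0]; fits = False

Answer: no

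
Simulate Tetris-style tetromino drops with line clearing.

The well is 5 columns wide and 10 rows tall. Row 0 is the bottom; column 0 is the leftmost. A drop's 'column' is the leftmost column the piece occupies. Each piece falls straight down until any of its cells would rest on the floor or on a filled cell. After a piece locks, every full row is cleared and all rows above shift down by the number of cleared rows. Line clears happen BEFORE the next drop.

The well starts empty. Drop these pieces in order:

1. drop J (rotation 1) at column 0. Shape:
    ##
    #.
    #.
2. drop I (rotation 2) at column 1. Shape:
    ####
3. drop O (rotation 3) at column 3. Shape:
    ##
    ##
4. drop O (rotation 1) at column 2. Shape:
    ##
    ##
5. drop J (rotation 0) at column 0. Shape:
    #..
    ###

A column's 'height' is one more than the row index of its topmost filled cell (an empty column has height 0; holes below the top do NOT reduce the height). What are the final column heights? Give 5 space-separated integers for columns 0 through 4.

Answer: 10 9 9 8 6

Derivation:
Drop 1: J rot1 at col 0 lands with bottom-row=0; cleared 0 line(s) (total 0); column heights now [3 3 0 0 0], max=3
Drop 2: I rot2 at col 1 lands with bottom-row=3; cleared 0 line(s) (total 0); column heights now [3 4 4 4 4], max=4
Drop 3: O rot3 at col 3 lands with bottom-row=4; cleared 0 line(s) (total 0); column heights now [3 4 4 6 6], max=6
Drop 4: O rot1 at col 2 lands with bottom-row=6; cleared 0 line(s) (total 0); column heights now [3 4 8 8 6], max=8
Drop 5: J rot0 at col 0 lands with bottom-row=8; cleared 0 line(s) (total 0); column heights now [10 9 9 8 6], max=10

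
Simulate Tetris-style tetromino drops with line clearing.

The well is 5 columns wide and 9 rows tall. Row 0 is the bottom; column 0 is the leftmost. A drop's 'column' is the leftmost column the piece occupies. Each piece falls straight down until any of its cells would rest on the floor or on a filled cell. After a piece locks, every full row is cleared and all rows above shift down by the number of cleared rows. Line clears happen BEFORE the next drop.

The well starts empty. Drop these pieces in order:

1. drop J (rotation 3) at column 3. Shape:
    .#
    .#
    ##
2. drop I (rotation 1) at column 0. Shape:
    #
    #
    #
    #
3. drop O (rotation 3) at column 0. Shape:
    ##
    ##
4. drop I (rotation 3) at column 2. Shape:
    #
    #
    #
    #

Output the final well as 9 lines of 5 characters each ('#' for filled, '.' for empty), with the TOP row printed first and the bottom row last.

Drop 1: J rot3 at col 3 lands with bottom-row=0; cleared 0 line(s) (total 0); column heights now [0 0 0 1 3], max=3
Drop 2: I rot1 at col 0 lands with bottom-row=0; cleared 0 line(s) (total 0); column heights now [4 0 0 1 3], max=4
Drop 3: O rot3 at col 0 lands with bottom-row=4; cleared 0 line(s) (total 0); column heights now [6 6 0 1 3], max=6
Drop 4: I rot3 at col 2 lands with bottom-row=0; cleared 0 line(s) (total 0); column heights now [6 6 4 1 3], max=6

Answer: .....
.....
.....
##...
##...
#.#..
#.#.#
#.#.#
#.###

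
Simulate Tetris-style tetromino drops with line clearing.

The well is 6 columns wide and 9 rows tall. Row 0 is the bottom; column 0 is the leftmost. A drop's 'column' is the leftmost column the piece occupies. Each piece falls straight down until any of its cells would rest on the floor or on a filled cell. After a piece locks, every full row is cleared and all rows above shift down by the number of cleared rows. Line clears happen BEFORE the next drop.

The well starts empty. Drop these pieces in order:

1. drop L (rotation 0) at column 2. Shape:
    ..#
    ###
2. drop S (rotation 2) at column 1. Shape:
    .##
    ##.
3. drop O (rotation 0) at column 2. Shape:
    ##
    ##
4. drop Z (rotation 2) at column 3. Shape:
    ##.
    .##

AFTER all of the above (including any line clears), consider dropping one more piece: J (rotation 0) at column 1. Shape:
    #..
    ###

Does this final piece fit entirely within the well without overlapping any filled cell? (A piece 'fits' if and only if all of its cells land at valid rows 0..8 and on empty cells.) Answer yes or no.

Drop 1: L rot0 at col 2 lands with bottom-row=0; cleared 0 line(s) (total 0); column heights now [0 0 1 1 2 0], max=2
Drop 2: S rot2 at col 1 lands with bottom-row=1; cleared 0 line(s) (total 0); column heights now [0 2 3 3 2 0], max=3
Drop 3: O rot0 at col 2 lands with bottom-row=3; cleared 0 line(s) (total 0); column heights now [0 2 5 5 2 0], max=5
Drop 4: Z rot2 at col 3 lands with bottom-row=4; cleared 0 line(s) (total 0); column heights now [0 2 5 6 6 5], max=6
Test piece J rot0 at col 1 (width 3): heights before test = [0 2 5 6 6 5]; fits = True

Answer: yes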